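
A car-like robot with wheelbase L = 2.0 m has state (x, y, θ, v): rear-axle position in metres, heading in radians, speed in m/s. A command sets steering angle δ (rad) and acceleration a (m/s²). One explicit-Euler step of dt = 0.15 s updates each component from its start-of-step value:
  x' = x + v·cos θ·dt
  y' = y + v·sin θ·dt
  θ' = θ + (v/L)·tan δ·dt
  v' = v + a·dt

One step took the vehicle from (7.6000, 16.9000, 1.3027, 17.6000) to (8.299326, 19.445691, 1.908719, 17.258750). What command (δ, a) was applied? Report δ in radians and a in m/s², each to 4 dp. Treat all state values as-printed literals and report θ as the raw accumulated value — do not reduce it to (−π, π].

a = (v'−v)/dt = (-0.341250)/0.15 = -2.2750
Δθ = θ'−θ = 0.606019;  (v·dt/L) = 17.6000·0.15/2.0 = 1.320000
tan δ = Δθ·L/(v·dt) = 0.459105  →  δ = 0.4304

δ = 0.4304, a = -2.2750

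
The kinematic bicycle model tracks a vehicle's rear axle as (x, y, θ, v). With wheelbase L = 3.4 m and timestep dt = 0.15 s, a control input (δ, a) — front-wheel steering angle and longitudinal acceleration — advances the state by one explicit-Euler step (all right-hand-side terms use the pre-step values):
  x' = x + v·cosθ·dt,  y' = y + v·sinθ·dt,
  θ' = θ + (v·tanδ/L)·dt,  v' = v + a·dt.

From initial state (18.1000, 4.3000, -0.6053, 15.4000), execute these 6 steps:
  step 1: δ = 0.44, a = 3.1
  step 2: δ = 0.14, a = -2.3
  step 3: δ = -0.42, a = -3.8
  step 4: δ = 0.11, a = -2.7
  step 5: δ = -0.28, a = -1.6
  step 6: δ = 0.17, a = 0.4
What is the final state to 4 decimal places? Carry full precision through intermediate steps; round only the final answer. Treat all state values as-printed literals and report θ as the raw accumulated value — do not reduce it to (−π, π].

after step 1 (δ=0.44, a=3.1): (19.999586, 2.985590, -0.285446, 15.865000)
after step 2 (δ=0.14, a=-2.3): (22.283042, 2.315486, -0.186811, 15.520000)
after step 3 (δ=-0.42, a=-3.8): (24.570538, 1.883115, -0.492582, 14.950000)
after step 4 (δ=0.11, a=-2.7): (26.546438, 0.822631, -0.419737, 14.545000)
after step 5 (δ=-0.28, a=-1.6): (28.538804, -0.066475, -0.604258, 14.305000)
after step 6 (δ=0.17, a=0.4): (30.304593, -1.285586, -0.495924, 14.365000)

(30.3046, -1.2856, -0.4959, 14.3650)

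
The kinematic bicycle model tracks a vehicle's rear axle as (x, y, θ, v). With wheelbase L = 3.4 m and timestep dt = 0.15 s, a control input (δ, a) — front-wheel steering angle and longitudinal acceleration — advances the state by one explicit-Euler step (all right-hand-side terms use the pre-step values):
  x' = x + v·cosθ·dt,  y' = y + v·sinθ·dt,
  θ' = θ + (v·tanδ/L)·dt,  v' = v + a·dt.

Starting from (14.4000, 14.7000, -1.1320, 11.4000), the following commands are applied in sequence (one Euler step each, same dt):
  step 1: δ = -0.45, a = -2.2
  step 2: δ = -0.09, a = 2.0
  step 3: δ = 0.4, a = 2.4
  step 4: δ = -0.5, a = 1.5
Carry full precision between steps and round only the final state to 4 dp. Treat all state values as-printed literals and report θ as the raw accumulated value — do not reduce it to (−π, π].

after step 1 (δ=-0.45, a=-2.2): (15.126494, 13.151999, -1.374948, 11.070000)
after step 2 (δ=-0.09, a=2.0): (15.449624, 11.523243, -1.419022, 11.370000)
after step 3 (δ=0.4, a=2.4): (15.707483, 9.837349, -1.206941, 11.730000)
after step 4 (δ=-0.5, a=1.5): (16.333653, 8.193040, -1.489653, 11.955000)

(16.3337, 8.1930, -1.4897, 11.9550)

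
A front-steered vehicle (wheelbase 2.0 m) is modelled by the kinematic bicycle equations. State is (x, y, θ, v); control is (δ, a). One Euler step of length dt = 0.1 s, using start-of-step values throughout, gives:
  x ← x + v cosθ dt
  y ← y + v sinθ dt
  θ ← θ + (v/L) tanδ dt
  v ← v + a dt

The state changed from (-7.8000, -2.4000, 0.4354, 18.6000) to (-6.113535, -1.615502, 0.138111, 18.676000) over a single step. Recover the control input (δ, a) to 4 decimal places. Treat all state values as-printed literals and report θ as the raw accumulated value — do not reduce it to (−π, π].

δ = -0.3094, a = 0.7600

a = (v'−v)/dt = (0.076000)/0.1 = 0.7600
Δθ = θ'−θ = -0.297289;  (v·dt/L) = 18.6000·0.1/2.0 = 0.930000
tan δ = Δθ·L/(v·dt) = -0.319666  →  δ = -0.3094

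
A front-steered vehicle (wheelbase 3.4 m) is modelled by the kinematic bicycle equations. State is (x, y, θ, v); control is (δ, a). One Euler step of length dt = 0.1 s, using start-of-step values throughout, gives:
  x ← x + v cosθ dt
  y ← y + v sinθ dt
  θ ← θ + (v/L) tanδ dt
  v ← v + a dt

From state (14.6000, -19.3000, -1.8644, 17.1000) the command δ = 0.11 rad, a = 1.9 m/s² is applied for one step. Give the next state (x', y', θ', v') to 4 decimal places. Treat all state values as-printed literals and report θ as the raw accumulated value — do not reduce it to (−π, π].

x' = 14.6000 + 17.1000·cos(-1.8644)·0.1 = 14.1051
y' = -19.3000 + 17.1000·sin(-1.8644)·0.1 = -20.9368
θ' = -1.8644 + (17.1000/3.4)·tan(0.11)·0.1 = -1.8089
v' = 17.1000 + 1.9000·0.1 = 17.2900

(14.1051, -20.9368, -1.8089, 17.2900)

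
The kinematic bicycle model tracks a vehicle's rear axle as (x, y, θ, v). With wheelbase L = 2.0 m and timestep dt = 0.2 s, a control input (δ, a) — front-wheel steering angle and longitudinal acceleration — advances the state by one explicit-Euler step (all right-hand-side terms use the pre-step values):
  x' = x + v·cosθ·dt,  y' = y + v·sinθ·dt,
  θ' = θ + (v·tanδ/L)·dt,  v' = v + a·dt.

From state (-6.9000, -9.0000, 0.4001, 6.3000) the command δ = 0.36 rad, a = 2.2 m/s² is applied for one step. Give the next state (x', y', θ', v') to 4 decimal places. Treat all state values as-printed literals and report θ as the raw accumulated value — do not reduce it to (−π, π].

(-5.7395, -8.5092, 0.6372, 6.7400)

x' = -6.9000 + 6.3000·cos(0.4001)·0.2 = -5.7395
y' = -9.0000 + 6.3000·sin(0.4001)·0.2 = -8.5092
θ' = 0.4001 + (6.3000/2.0)·tan(0.36)·0.2 = 0.6372
v' = 6.3000 + 2.2000·0.2 = 6.7400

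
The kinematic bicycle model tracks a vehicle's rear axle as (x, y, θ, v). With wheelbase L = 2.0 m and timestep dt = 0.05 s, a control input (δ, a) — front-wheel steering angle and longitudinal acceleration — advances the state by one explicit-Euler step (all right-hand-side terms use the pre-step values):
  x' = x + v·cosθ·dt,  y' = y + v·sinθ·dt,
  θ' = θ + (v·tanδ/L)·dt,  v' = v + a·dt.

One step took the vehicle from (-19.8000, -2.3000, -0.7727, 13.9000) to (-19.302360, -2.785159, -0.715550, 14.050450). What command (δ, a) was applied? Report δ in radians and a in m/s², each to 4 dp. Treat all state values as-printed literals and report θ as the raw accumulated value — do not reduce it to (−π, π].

δ = 0.1630, a = 3.0090

a = (v'−v)/dt = (0.150450)/0.05 = 3.0090
Δθ = θ'−θ = 0.057150;  (v·dt/L) = 13.9000·0.05/2.0 = 0.347500
tan δ = Δθ·L/(v·dt) = 0.164460  →  δ = 0.1630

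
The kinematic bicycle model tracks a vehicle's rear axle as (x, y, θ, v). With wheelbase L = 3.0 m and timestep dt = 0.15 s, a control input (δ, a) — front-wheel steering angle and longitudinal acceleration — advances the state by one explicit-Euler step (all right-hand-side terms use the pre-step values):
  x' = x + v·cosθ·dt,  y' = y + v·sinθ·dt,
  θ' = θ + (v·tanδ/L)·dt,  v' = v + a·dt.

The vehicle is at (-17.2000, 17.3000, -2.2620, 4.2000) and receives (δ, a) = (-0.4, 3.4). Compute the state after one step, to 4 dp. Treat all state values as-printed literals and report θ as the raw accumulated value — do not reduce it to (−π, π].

(-17.6016, 16.8146, -2.3508, 4.7100)

x' = -17.2000 + 4.2000·cos(-2.2620)·0.15 = -17.6016
y' = 17.3000 + 4.2000·sin(-2.2620)·0.15 = 16.8146
θ' = -2.2620 + (4.2000/3.0)·tan(-0.4)·0.15 = -2.3508
v' = 4.2000 + 3.4000·0.15 = 4.7100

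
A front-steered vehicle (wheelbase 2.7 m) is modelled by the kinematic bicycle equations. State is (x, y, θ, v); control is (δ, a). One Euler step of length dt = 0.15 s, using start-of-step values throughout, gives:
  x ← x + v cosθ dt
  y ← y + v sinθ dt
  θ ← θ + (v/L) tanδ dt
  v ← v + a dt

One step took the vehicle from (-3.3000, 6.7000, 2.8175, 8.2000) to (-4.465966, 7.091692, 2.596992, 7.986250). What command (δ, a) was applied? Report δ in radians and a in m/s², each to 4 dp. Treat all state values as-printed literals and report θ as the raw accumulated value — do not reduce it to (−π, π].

δ = -0.4508, a = -1.4250

a = (v'−v)/dt = (-0.213750)/0.15 = -1.4250
Δθ = θ'−θ = -0.220508;  (v·dt/L) = 8.2000·0.15/2.7 = 0.455556
tan δ = Δθ·L/(v·dt) = -0.484042  →  δ = -0.4508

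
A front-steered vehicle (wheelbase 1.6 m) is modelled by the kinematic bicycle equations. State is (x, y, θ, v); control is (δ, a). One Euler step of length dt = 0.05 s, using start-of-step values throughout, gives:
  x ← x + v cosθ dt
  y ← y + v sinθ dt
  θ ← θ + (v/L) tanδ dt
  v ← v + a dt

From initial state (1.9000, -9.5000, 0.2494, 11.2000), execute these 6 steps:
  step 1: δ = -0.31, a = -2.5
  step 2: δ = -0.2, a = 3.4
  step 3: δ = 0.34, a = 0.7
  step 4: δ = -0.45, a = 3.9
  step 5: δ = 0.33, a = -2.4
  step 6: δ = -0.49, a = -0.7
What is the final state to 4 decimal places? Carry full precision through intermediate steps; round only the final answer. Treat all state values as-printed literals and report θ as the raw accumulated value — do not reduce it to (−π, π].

after step 1 (δ=-0.31, a=-2.5): (2.442674, -9.361779, 0.137285, 11.075000)
after step 2 (δ=-0.2, a=3.4): (2.991214, -9.285996, 0.067129, 11.245000)
after step 3 (δ=0.34, a=0.7): (3.552197, -9.248281, 0.191434, 11.280000)
after step 4 (δ=-0.45, a=3.9): (4.105895, -9.140971, 0.021157, 11.475000)
after step 5 (δ=0.33, a=-2.4): (4.679516, -9.128833, 0.143984, 11.355000)
after step 6 (δ=-0.49, a=-0.7): (5.241391, -9.047368, -0.045285, 11.320000)

(5.2414, -9.0474, -0.0453, 11.3200)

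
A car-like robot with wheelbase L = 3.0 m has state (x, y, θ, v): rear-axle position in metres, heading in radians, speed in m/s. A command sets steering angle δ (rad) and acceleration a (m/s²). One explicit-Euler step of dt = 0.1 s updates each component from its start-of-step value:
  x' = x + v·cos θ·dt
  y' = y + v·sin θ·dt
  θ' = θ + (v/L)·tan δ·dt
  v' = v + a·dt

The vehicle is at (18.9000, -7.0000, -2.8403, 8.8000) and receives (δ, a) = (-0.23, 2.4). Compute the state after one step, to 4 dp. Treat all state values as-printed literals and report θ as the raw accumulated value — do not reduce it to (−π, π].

x' = 18.9000 + 8.8000·cos(-2.8403)·0.1 = 18.0596
y' = -7.0000 + 8.8000·sin(-2.8403)·0.1 = -7.2611
θ' = -2.8403 + (8.8000/3.0)·tan(-0.23)·0.1 = -2.9090
v' = 8.8000 + 2.4000·0.1 = 9.0400

(18.0596, -7.2611, -2.9090, 9.0400)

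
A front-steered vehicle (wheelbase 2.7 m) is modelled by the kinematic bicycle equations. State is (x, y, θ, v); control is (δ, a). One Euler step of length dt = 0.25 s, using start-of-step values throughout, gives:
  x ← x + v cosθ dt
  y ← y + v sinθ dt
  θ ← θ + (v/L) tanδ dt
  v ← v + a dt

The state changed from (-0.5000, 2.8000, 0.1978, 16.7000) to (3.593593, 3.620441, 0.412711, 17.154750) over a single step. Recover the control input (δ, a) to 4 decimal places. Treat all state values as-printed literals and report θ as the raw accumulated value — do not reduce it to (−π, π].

a = (v'−v)/dt = (0.454750)/0.25 = 1.8190
Δθ = θ'−θ = 0.214911;  (v·dt/L) = 16.7000·0.25/2.7 = 1.546296
tan δ = Δθ·L/(v·dt) = 0.138984  →  δ = 0.1381

δ = 0.1381, a = 1.8190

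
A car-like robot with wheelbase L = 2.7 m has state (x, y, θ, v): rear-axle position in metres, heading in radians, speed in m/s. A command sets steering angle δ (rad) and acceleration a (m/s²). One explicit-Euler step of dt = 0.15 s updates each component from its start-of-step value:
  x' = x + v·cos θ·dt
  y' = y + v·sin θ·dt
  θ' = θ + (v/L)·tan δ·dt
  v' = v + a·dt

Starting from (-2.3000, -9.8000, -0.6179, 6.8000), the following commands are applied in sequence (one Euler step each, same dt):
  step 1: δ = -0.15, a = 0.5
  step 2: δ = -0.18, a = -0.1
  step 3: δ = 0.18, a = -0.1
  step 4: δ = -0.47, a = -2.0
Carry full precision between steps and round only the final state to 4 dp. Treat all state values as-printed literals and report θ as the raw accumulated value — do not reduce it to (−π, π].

(0.8948, -12.3743, -0.8683, 6.5450)

after step 1 (δ=-0.15, a=0.5): (-1.468601, -10.390911, -0.674996, 6.875000)
after step 2 (δ=-0.18, a=-0.1): (-0.663494, -11.035333, -0.744498, 6.860000)
after step 3 (δ=0.18, a=-0.1): (0.093261, -11.732586, -0.675147, 6.845000)
after step 4 (δ=-0.47, a=-2.0): (0.894758, -12.374317, -0.868315, 6.545000)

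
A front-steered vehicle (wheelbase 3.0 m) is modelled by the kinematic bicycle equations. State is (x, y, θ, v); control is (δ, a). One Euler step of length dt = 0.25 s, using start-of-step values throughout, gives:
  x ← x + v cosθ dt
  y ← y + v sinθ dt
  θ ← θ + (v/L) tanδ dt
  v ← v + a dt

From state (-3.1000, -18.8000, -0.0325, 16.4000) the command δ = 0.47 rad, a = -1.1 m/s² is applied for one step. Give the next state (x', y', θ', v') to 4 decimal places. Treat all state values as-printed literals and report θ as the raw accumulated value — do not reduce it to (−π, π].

(0.9978, -18.9332, 0.6617, 16.1250)

x' = -3.1000 + 16.4000·cos(-0.0325)·0.25 = 0.9978
y' = -18.8000 + 16.4000·sin(-0.0325)·0.25 = -18.9332
θ' = -0.0325 + (16.4000/3.0)·tan(0.47)·0.25 = 0.6617
v' = 16.4000 − 1.1000·0.25 = 16.1250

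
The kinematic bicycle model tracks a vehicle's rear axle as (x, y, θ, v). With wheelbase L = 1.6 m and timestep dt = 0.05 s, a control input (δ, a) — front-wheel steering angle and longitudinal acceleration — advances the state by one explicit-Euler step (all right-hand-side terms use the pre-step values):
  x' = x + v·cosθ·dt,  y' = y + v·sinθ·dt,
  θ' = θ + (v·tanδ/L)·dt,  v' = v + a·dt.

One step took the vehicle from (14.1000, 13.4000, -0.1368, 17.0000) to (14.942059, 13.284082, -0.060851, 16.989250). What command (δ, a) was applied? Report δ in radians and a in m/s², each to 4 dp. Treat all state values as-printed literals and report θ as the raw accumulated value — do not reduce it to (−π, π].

δ = 0.1420, a = -0.2150

a = (v'−v)/dt = (-0.010750)/0.05 = -0.2150
Δθ = θ'−θ = 0.075949;  (v·dt/L) = 17.0000·0.05/1.6 = 0.531250
tan δ = Δθ·L/(v·dt) = 0.142963  →  δ = 0.1420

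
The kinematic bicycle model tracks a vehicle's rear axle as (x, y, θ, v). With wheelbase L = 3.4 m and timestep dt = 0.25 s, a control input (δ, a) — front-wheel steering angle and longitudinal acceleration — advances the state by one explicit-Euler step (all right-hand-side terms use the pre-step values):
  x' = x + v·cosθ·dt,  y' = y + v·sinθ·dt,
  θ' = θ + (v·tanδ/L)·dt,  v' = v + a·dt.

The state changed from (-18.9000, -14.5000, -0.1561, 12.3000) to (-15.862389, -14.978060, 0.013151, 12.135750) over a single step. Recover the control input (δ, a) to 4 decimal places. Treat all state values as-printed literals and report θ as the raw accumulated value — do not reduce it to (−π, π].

δ = 0.1850, a = -0.6570

a = (v'−v)/dt = (-0.164250)/0.25 = -0.6570
Δθ = θ'−θ = 0.169251;  (v·dt/L) = 12.3000·0.25/3.4 = 0.904412
tan δ = Δθ·L/(v·dt) = 0.187139  →  δ = 0.1850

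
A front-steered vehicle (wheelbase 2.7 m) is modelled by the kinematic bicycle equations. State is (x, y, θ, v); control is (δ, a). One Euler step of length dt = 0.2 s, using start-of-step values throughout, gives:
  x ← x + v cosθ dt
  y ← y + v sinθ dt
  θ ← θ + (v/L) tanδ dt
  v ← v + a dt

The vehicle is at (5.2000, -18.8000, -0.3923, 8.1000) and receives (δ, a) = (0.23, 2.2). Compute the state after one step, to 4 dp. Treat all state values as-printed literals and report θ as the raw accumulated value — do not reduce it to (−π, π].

x' = 5.2000 + 8.1000·cos(-0.3923)·0.2 = 6.6969
y' = -18.8000 + 8.1000·sin(-0.3923)·0.2 = -19.4193
θ' = -0.3923 + (8.1000/2.7)·tan(0.23)·0.2 = -0.2518
v' = 8.1000 + 2.2000·0.2 = 8.5400

(6.6969, -19.4193, -0.2518, 8.5400)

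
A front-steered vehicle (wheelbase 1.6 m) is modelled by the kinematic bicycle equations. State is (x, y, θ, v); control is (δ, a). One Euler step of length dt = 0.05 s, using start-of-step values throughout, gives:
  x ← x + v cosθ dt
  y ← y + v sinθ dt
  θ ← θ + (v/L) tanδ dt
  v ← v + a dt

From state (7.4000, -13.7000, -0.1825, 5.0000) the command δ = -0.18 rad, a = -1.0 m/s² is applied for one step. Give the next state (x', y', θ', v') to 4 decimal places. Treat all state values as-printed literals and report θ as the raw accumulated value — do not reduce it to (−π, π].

(7.6458, -13.7454, -0.2109, 4.9500)

x' = 7.4000 + 5.0000·cos(-0.1825)·0.05 = 7.6458
y' = -13.7000 + 5.0000·sin(-0.1825)·0.05 = -13.7454
θ' = -0.1825 + (5.0000/1.6)·tan(-0.18)·0.05 = -0.2109
v' = 5.0000 − 1.0000·0.05 = 4.9500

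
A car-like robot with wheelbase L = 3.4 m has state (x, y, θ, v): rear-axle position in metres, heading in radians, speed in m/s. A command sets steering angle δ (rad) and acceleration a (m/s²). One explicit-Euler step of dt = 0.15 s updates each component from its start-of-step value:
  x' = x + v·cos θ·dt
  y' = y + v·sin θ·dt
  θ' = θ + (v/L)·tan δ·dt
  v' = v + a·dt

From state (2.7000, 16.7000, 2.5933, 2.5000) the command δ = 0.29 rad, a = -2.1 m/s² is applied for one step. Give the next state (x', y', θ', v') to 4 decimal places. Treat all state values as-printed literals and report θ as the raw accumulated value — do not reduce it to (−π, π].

x' = 2.7000 + 2.5000·cos(2.5933)·0.15 = 2.3800
y' = 16.7000 + 2.5000·sin(2.5933)·0.15 = 16.8955
θ' = 2.5933 + (2.5000/3.4)·tan(0.29)·0.15 = 2.6262
v' = 2.5000 − 2.1000·0.15 = 2.1850

(2.3800, 16.8955, 2.6262, 2.1850)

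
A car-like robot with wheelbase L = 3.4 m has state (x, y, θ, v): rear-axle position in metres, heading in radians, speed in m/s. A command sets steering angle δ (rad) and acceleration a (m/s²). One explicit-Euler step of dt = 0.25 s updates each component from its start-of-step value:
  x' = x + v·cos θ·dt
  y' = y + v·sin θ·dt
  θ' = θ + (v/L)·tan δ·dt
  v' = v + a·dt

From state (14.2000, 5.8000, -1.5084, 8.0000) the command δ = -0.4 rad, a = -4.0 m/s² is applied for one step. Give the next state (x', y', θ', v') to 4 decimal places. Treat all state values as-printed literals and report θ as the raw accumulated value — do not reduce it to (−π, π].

(14.3247, 3.8039, -1.7571, 7.0000)

x' = 14.2000 + 8.0000·cos(-1.5084)·0.25 = 14.3247
y' = 5.8000 + 8.0000·sin(-1.5084)·0.25 = 3.8039
θ' = -1.5084 + (8.0000/3.4)·tan(-0.4)·0.25 = -1.7571
v' = 8.0000 − 4.0000·0.25 = 7.0000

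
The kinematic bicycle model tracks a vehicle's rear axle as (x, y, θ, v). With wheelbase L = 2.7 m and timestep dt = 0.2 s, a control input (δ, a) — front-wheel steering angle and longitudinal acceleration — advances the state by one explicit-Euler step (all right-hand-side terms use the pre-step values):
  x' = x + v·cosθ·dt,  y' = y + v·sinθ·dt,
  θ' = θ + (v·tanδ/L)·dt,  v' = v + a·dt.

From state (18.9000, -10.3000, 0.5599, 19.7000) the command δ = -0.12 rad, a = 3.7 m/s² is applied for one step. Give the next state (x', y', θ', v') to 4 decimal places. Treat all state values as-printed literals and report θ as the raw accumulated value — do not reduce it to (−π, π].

x' = 18.9000 + 19.7000·cos(0.5599)·0.2 = 22.2384
y' = -10.3000 + 19.7000·sin(0.5599)·0.2 = -8.2075
θ' = 0.5599 + (19.7000/2.7)·tan(-0.12)·0.2 = 0.3839
v' = 19.7000 + 3.7000·0.2 = 20.4400

(22.2384, -8.2075, 0.3839, 20.4400)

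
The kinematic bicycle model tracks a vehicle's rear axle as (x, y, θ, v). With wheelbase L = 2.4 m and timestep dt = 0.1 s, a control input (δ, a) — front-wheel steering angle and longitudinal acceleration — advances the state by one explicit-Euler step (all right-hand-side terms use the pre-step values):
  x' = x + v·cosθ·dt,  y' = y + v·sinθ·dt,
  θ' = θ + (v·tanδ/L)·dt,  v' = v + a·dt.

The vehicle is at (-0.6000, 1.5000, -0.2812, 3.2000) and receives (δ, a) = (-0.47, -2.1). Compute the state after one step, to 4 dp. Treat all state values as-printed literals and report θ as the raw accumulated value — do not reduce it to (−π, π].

(-0.2926, 1.4112, -0.3489, 2.9900)

x' = -0.6000 + 3.2000·cos(-0.2812)·0.1 = -0.2926
y' = 1.5000 + 3.2000·sin(-0.2812)·0.1 = 1.4112
θ' = -0.2812 + (3.2000/2.4)·tan(-0.47)·0.1 = -0.3489
v' = 3.2000 − 2.1000·0.1 = 2.9900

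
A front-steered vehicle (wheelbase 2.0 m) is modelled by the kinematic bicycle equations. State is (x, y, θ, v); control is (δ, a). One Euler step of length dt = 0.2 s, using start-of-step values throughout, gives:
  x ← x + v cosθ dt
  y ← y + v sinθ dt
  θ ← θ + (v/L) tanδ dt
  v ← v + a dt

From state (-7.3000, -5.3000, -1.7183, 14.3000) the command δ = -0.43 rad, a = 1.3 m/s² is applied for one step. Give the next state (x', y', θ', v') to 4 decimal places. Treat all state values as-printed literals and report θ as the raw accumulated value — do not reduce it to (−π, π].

x' = -7.3000 + 14.3000·cos(-1.7183)·0.2 = -7.7203
y' = -5.3000 + 14.3000·sin(-1.7183)·0.2 = -8.1289
θ' = -1.7183 + (14.3000/2.0)·tan(-0.43)·0.2 = -2.3741
v' = 14.3000 + 1.3000·0.2 = 14.5600

(-7.7203, -8.1289, -2.3741, 14.5600)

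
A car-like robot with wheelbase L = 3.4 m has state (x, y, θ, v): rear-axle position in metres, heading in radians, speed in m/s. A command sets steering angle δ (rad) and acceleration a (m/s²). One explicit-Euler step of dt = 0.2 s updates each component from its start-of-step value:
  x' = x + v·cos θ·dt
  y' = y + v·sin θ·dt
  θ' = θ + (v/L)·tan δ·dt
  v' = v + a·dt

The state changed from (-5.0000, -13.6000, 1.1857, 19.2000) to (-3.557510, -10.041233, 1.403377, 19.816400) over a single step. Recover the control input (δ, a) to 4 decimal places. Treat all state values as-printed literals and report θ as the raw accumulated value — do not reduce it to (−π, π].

a = (v'−v)/dt = (0.616400)/0.2 = 3.0820
Δθ = θ'−θ = 0.217677;  (v·dt/L) = 19.2000·0.2/3.4 = 1.129412
tan δ = Δθ·L/(v·dt) = 0.192735  →  δ = 0.1904

δ = 0.1904, a = 3.0820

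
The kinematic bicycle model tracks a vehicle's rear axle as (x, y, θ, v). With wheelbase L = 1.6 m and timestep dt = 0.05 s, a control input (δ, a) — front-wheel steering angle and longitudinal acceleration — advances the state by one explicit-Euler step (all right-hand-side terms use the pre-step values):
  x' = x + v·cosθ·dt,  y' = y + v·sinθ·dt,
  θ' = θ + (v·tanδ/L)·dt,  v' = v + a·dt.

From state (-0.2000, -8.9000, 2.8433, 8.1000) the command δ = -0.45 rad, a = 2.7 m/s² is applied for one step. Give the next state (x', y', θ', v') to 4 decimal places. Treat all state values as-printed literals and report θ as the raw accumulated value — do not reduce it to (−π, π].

x' = -0.2000 + 8.1000·cos(2.8433)·0.05 = -0.5871
y' = -8.9000 + 8.1000·sin(2.8433)·0.05 = -8.7810
θ' = 2.8433 + (8.1000/1.6)·tan(-0.45)·0.05 = 2.7210
v' = 8.1000 + 2.7000·0.05 = 8.2350

(-0.5871, -8.7810, 2.7210, 8.2350)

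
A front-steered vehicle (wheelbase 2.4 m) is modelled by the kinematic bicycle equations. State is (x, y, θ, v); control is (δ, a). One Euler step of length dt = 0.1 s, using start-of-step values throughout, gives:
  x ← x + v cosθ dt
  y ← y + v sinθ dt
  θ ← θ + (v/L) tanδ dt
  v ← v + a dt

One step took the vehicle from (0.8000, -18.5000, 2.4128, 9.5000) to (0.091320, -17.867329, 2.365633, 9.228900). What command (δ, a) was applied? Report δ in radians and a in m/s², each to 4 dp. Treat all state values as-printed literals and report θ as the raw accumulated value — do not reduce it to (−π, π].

δ = -0.1186, a = -2.7110

a = (v'−v)/dt = (-0.271100)/0.1 = -2.7110
Δθ = θ'−θ = -0.047167;  (v·dt/L) = 9.5000·0.1/2.4 = 0.395833
tan δ = Δθ·L/(v·dt) = -0.119159  →  δ = -0.1186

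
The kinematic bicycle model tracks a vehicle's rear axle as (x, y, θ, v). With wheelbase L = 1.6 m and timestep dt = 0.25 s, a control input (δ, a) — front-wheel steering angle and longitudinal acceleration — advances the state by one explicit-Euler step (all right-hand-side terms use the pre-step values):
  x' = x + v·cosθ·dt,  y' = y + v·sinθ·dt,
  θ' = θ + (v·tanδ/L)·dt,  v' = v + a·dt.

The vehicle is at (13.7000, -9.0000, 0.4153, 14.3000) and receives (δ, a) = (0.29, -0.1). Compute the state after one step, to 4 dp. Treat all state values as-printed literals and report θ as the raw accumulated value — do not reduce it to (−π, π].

x' = 13.7000 + 14.3000·cos(0.4153)·0.25 = 16.9711
y' = -9.0000 + 14.3000·sin(0.4153)·0.25 = -7.5576
θ' = 0.4153 + (14.3000/1.6)·tan(0.29)·0.25 = 1.0821
v' = 14.3000 − 0.1000·0.25 = 14.2750

(16.9711, -7.5576, 1.0821, 14.2750)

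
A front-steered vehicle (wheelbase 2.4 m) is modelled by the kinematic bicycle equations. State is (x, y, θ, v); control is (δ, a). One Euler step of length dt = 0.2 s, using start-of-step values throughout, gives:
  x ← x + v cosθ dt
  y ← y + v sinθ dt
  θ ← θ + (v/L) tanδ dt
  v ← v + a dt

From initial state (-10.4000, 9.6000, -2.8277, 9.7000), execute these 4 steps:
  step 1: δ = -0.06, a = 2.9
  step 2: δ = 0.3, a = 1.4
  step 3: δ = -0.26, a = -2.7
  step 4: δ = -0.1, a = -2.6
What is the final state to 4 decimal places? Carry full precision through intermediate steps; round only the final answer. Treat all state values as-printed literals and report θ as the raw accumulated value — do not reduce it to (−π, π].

after step 1 (δ=-0.06, a=2.9): (-12.245209, 9.000999, -2.876258, 10.280000)
after step 2 (δ=0.3, a=1.4): (-14.229259, 8.461850, -2.611260, 10.560000)
after step 3 (δ=-0.26, a=-2.7): (-16.051153, 7.393558, -2.845359, 10.020000)
after step 4 (δ=-0.1, a=-2.6): (-17.967864, 6.808551, -2.929139, 9.500000)

(-17.9679, 6.8086, -2.9291, 9.5000)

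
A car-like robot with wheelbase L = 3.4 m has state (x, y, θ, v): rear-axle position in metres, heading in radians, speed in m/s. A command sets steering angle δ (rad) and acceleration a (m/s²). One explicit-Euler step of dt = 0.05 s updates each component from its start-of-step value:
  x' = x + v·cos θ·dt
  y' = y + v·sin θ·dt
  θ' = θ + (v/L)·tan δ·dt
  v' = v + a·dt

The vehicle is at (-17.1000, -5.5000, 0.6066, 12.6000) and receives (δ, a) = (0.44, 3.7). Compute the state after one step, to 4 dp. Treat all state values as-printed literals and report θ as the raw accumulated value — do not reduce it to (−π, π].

(-16.5824, -5.1409, 0.6938, 12.7850)

x' = -17.1000 + 12.6000·cos(0.6066)·0.05 = -16.5824
y' = -5.5000 + 12.6000·sin(0.6066)·0.05 = -5.1409
θ' = 0.6066 + (12.6000/3.4)·tan(0.44)·0.05 = 0.6938
v' = 12.6000 + 3.7000·0.05 = 12.7850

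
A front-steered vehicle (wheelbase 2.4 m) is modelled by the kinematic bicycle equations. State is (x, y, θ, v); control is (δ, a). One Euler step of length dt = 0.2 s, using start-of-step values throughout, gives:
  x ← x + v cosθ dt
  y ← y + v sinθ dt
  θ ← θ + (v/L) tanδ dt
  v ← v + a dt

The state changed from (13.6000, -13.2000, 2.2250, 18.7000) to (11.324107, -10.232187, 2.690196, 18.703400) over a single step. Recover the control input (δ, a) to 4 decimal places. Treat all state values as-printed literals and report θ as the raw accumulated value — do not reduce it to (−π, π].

a = (v'−v)/dt = (0.003400)/0.2 = 0.0170
Δθ = θ'−θ = 0.465196;  (v·dt/L) = 18.7000·0.2/2.4 = 1.558333
tan δ = Δθ·L/(v·dt) = 0.298521  →  δ = 0.2901

δ = 0.2901, a = 0.0170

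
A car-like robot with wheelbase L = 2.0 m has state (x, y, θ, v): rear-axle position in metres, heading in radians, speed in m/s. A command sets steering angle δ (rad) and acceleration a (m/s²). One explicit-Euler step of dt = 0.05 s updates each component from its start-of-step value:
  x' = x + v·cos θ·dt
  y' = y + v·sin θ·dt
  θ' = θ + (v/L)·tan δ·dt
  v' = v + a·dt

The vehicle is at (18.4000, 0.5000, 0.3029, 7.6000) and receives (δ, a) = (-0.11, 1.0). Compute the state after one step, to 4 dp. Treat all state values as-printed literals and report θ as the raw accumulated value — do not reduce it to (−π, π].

(18.7627, 0.6133, 0.2819, 7.6500)

x' = 18.4000 + 7.6000·cos(0.3029)·0.05 = 18.7627
y' = 0.5000 + 7.6000·sin(0.3029)·0.05 = 0.6133
θ' = 0.3029 + (7.6000/2.0)·tan(-0.11)·0.05 = 0.2819
v' = 7.6000 + 1.0000·0.05 = 7.6500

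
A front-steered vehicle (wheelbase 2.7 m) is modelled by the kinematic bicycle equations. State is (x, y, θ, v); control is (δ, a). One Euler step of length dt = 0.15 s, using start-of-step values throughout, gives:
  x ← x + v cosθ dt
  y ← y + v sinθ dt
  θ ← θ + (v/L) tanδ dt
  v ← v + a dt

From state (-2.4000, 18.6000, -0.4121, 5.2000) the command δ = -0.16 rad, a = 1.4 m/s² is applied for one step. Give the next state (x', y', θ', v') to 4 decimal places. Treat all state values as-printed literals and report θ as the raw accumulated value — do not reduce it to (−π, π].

x' = -2.4000 + 5.2000·cos(-0.4121)·0.15 = -1.6853
y' = 18.6000 + 5.2000·sin(-0.4121)·0.15 = 18.2876
θ' = -0.4121 + (5.2000/2.7)·tan(-0.16)·0.15 = -0.4587
v' = 5.2000 + 1.4000·0.15 = 5.4100

(-1.6853, 18.2876, -0.4587, 5.4100)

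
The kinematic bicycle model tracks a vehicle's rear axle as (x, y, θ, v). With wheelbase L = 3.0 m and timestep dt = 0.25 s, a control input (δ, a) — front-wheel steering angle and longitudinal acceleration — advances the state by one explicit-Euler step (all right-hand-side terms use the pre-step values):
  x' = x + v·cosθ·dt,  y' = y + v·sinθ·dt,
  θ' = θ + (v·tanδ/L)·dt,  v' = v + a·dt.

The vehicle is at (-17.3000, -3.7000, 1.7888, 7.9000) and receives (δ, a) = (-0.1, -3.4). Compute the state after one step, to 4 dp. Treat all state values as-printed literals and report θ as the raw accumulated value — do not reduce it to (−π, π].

x' = -17.3000 + 7.9000·cos(1.7888)·0.25 = -17.7272
y' = -3.7000 + 7.9000·sin(1.7888)·0.25 = -1.7717
θ' = 1.7888 + (7.9000/3.0)·tan(-0.1)·0.25 = 1.7227
v' = 7.9000 − 3.4000·0.25 = 7.0500

(-17.7272, -1.7717, 1.7227, 7.0500)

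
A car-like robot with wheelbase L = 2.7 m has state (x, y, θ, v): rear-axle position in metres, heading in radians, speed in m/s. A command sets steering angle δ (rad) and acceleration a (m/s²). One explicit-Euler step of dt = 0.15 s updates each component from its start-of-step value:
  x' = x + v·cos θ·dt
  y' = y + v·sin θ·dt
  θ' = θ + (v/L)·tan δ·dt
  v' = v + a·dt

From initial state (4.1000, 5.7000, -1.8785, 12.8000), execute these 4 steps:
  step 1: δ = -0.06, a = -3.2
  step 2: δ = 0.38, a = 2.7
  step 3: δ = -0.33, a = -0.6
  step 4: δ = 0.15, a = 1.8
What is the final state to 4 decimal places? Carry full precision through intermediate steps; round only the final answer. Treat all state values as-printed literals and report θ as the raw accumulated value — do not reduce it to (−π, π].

(2.1424, -1.5681, -1.7839, 12.9050)

after step 1 (δ=-0.06, a=-3.2): (3.518488, 3.870179, -1.921218, 12.320000)
after step 2 (δ=0.38, a=2.7): (2.884081, 2.134486, -1.647842, 12.725000)
after step 3 (δ=-0.33, a=-0.6): (2.737165, 0.231398, -1.889988, 12.635000)
after step 4 (δ=0.15, a=1.8): (2.142437, -1.568121, -1.783900, 12.905000)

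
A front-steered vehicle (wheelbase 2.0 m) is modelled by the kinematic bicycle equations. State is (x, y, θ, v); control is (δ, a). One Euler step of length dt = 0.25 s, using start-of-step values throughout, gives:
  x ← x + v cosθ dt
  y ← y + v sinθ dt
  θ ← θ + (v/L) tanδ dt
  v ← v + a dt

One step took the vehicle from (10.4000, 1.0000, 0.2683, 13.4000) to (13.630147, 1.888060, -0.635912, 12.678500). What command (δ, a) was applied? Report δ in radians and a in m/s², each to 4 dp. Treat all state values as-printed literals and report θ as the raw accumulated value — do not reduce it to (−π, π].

a = (v'−v)/dt = (-0.721500)/0.25 = -2.8860
Δθ = θ'−θ = -0.904212;  (v·dt/L) = 13.4000·0.25/2.0 = 1.675000
tan δ = Δθ·L/(v·dt) = -0.539828  →  δ = -0.4950

δ = -0.4950, a = -2.8860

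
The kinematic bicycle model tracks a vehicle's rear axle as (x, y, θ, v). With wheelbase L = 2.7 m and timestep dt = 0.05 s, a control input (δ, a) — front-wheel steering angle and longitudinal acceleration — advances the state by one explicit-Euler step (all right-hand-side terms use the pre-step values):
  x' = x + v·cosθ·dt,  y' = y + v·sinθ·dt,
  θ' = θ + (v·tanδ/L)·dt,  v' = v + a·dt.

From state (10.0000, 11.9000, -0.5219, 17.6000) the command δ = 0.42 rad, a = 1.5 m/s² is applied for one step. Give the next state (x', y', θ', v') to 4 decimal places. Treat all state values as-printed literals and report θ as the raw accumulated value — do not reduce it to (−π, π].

(10.7628, 11.4613, -0.3764, 17.6750)

x' = 10.0000 + 17.6000·cos(-0.5219)·0.05 = 10.7628
y' = 11.9000 + 17.6000·sin(-0.5219)·0.05 = 11.4613
θ' = -0.5219 + (17.6000/2.7)·tan(0.42)·0.05 = -0.3764
v' = 17.6000 + 1.5000·0.05 = 17.6750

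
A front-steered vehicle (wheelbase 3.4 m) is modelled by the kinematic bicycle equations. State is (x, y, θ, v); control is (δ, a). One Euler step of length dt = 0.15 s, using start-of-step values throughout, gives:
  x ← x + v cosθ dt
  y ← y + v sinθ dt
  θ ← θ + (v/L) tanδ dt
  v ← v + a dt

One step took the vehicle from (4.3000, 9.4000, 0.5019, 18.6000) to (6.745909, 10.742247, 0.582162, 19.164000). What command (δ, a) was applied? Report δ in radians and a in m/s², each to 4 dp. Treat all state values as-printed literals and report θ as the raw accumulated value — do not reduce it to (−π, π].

a = (v'−v)/dt = (0.564000)/0.15 = 3.7600
Δθ = θ'−θ = 0.080262;  (v·dt/L) = 18.6000·0.15/3.4 = 0.820588
tan δ = Δθ·L/(v·dt) = 0.097810  →  δ = 0.0975

δ = 0.0975, a = 3.7600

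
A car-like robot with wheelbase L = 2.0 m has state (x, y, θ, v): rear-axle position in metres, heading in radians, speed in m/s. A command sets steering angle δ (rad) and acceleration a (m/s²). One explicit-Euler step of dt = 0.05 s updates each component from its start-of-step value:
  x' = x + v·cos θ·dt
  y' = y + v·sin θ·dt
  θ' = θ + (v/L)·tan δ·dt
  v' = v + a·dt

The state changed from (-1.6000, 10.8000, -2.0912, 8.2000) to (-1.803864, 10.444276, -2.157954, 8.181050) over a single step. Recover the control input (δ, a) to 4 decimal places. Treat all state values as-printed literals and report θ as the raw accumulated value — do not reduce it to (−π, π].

a = (v'−v)/dt = (-0.018950)/0.05 = -0.3790
Δθ = θ'−θ = -0.066754;  (v·dt/L) = 8.2000·0.05/2.0 = 0.205000
tan δ = Δθ·L/(v·dt) = -0.325629  →  δ = -0.3148

δ = -0.3148, a = -0.3790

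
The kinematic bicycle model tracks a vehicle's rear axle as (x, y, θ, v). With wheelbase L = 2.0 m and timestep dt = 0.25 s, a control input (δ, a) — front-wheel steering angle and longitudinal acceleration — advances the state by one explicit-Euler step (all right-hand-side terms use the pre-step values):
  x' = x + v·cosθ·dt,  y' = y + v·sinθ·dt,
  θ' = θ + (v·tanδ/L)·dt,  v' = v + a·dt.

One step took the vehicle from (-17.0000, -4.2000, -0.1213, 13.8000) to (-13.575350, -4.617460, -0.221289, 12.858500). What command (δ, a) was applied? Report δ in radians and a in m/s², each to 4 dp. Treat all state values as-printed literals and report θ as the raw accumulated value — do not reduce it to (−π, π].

δ = -0.0579, a = -3.7660

a = (v'−v)/dt = (-0.941500)/0.25 = -3.7660
Δθ = θ'−θ = -0.099989;  (v·dt/L) = 13.8000·0.25/2.0 = 1.725000
tan δ = Δθ·L/(v·dt) = -0.057965  →  δ = -0.0579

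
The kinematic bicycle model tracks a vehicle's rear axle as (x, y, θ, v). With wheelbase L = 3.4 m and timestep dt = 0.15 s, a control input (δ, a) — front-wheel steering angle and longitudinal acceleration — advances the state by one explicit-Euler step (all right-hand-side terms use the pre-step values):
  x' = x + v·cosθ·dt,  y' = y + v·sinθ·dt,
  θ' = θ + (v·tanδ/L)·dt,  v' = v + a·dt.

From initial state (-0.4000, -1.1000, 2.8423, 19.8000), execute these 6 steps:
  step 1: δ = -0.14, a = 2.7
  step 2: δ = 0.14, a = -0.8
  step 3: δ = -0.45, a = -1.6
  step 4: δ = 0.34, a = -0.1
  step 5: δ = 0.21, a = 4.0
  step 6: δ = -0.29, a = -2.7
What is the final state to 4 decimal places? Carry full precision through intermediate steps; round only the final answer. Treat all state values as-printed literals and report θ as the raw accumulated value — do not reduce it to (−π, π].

after step 1 (δ=-0.14, a=2.7): (-3.237969, -0.224312, 2.719201, 20.205000)
after step 2 (δ=0.14, a=-0.8): (-6.002350, 1.018124, 2.844818, 20.085000)
after step 3 (δ=-0.45, a=-1.6): (-8.883396, 1.899165, 2.416781, 19.845000)
after step 4 (δ=0.34, a=-0.1): (-11.111865, 3.872733, 2.726483, 19.830000)
after step 5 (δ=0.21, a=4.0): (-13.833747, 5.072319, 2.912952, 20.430000)
after step 6 (δ=-0.29, a=-2.7): (-16.818494, 5.766901, 2.643985, 20.025000)

(-16.8185, 5.7669, 2.6440, 20.0250)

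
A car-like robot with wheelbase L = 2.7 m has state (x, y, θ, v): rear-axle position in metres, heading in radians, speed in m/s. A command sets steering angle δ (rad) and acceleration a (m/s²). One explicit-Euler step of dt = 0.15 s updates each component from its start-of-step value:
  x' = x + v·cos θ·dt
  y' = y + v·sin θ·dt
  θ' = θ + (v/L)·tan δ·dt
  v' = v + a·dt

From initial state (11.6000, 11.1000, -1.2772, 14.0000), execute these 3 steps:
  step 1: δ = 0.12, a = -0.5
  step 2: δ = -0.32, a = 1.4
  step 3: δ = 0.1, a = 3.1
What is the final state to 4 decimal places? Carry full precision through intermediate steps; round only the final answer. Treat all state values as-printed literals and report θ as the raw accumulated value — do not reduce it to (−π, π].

after step 1 (δ=0.12, a=-0.5): (12.207733, 9.089860, -1.183416, 13.925000)
after step 2 (δ=-0.32, a=1.4): (12.996787, 7.155883, -1.439783, 14.135000)
after step 3 (δ=0.1, a=3.1): (13.273775, 5.053804, -1.360992, 14.600000)

(13.2738, 5.0538, -1.3610, 14.6000)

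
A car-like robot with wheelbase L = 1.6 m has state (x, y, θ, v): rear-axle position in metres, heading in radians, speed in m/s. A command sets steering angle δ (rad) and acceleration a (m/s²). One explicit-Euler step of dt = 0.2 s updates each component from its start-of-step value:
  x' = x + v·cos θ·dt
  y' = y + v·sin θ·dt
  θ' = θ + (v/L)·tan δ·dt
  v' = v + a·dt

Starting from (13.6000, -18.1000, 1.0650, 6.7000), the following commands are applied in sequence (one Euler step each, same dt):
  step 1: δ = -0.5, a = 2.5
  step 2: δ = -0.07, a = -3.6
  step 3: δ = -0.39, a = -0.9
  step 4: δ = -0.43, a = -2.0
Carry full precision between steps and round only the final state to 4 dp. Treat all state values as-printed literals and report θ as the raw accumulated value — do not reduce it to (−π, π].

after step 1 (δ=-0.5, a=2.5): (14.249236, -16.927783, 0.607472, 7.200000)
after step 2 (δ=-0.07, a=-3.6): (15.431611, -16.105841, 0.544369, 6.480000)
after step 3 (δ=-0.39, a=-0.9): (16.540280, -15.434671, 0.211414, 6.300000)
after step 4 (δ=-0.43, a=-2.0): (17.772226, -15.170269, -0.149750, 5.900000)

(17.7722, -15.1703, -0.1497, 5.9000)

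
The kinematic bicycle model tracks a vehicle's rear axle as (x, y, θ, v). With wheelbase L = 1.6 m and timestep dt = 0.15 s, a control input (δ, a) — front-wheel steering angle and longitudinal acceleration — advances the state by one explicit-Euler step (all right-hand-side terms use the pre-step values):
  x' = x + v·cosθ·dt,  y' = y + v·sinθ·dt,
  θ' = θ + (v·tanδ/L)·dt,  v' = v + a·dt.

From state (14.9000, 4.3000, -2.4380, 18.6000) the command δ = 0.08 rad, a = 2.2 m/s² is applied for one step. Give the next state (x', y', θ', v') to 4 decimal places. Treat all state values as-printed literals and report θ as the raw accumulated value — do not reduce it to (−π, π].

x' = 14.9000 + 18.6000·cos(-2.4380)·0.15 = 12.7726
y' = 4.3000 + 18.6000·sin(-2.4380)·0.15 = 2.4950
θ' = -2.4380 + (18.6000/1.6)·tan(0.08)·0.15 = -2.2982
v' = 18.6000 + 2.2000·0.15 = 18.9300

(12.7726, 2.4950, -2.2982, 18.9300)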